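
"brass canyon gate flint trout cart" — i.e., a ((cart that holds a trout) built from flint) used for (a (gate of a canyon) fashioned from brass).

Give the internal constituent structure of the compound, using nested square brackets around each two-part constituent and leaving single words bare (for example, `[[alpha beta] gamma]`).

Whole compound: head "cart" (specifically "flint trout cart"), modifier "brass canyon gate".
Within "brass canyon gate", the head is "gate" (specifically "canyon gate") and the modifier is "brass".
Within "canyon gate", the head is "gate" and the modifier is "canyon".
Within "flint trout cart", the head is "cart" (specifically "trout cart") and the modifier is "flint".
Within "trout cart", the head is "cart" and the modifier is "trout".
Putting it together: [[brass [canyon gate]] [flint [trout cart]]].

[[brass [canyon gate]] [flint [trout cart]]]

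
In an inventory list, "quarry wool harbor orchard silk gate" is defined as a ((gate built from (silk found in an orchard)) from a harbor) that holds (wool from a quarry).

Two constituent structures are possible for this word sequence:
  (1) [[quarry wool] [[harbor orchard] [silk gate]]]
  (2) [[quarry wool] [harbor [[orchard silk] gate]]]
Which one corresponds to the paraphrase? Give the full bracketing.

The paraphrase's head is the "gate" part ("harbor orchard silk gate"); its modifier is "quarry wool".
That top-level split, carried through the inner groups, gives [[quarry wool] [harbor [[orchard silk] gate]]].

[[quarry wool] [harbor [[orchard silk] gate]]]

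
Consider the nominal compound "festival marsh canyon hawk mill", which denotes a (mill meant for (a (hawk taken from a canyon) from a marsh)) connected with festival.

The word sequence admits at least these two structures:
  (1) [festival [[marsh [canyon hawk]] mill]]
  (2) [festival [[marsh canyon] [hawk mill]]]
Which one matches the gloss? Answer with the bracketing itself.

The paraphrase's head is the "mill" part ("marsh canyon hawk mill"); its modifier is "festival".
That top-level split, carried through the inner groups, gives [festival [[marsh [canyon hawk]] mill]].

[festival [[marsh [canyon hawk]] mill]]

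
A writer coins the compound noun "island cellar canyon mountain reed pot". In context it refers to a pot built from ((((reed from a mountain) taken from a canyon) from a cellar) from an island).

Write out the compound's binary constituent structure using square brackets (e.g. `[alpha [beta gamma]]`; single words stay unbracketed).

The outermost head in the paraphrase is "pot", modified by "island cellar canyon mountain reed".
Inside "island cellar canyon mountain reed": head "reed" (specifically "cellar canyon mountain reed"), modifier "island".
Inside "cellar canyon mountain reed": head "reed" (specifically "canyon mountain reed"), modifier "cellar".
Inside "canyon mountain reed": head "reed" (specifically "mountain reed"), modifier "canyon".
Inside "mountain reed": head "reed", modifier "mountain".
Putting it together: [[island [cellar [canyon [mountain reed]]]] pot].

[[island [cellar [canyon [mountain reed]]]] pot]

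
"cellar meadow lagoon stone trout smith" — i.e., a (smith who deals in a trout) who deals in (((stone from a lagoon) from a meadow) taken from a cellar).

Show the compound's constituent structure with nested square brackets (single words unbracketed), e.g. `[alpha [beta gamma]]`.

[[cellar [meadow [lagoon stone]]] [trout smith]]

Whole compound: head "smith" (specifically "trout smith"), modifier "cellar meadow lagoon stone".
"cellar meadow lagoon stone" → head "stone" (specifically "meadow lagoon stone"), modifier "cellar".
"meadow lagoon stone" → head "stone" (specifically "lagoon stone"), modifier "meadow".
"lagoon stone" → head "stone", modifier "lagoon".
"trout smith" → head "smith", modifier "trout".
So the structure is [[cellar [meadow [lagoon stone]]] [trout smith]].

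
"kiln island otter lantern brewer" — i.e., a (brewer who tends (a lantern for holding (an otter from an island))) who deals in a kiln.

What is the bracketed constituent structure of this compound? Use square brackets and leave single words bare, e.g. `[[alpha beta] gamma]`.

[kiln [[[island otter] lantern] brewer]]

The outermost head in the paraphrase is "brewer" (specifically "island otter lantern brewer"), modified by "kiln".
Inside "island otter lantern brewer": head "brewer", modifier "island otter lantern".
Inside "island otter lantern": head "lantern", modifier "island otter".
Inside "island otter": head "otter", modifier "island".
Putting it together: [kiln [[[island otter] lantern] brewer]].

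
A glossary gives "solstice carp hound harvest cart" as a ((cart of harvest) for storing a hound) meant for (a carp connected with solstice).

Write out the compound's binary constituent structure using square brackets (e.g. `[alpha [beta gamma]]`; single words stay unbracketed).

Overall it is a kind of cart (specifically "hound harvest cart"); the modifier is "solstice carp".
"solstice carp" → head "carp", modifier "solstice".
"hound harvest cart" → head "cart" (specifically "harvest cart"), modifier "hound".
"harvest cart" → head "cart", modifier "harvest".
Putting it together: [[solstice carp] [hound [harvest cart]]].

[[solstice carp] [hound [harvest cart]]]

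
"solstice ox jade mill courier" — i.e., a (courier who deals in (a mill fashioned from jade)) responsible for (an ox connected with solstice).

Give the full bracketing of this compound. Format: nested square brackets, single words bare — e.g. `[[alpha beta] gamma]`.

Overall it is a kind of courier (specifically "jade mill courier"); the modifier is "solstice ox".
Within "solstice ox", the head is "ox" and the modifier is "solstice".
Within "jade mill courier", the head is "courier" and the modifier is "jade mill".
Within "jade mill", the head is "mill" and the modifier is "jade".
Putting it together: [[solstice ox] [[jade mill] courier]].

[[solstice ox] [[jade mill] courier]]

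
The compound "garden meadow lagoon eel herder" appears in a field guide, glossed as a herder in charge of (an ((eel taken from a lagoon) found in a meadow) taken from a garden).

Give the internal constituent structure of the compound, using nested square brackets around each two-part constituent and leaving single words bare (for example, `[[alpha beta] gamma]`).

[[garden [meadow [lagoon eel]]] herder]

The outermost head in the paraphrase is "herder", modified by "garden meadow lagoon eel".
Within "garden meadow lagoon eel", the head is "eel" (specifically "meadow lagoon eel") and the modifier is "garden".
Within "meadow lagoon eel", the head is "eel" (specifically "lagoon eel") and the modifier is "meadow".
Within "lagoon eel", the head is "eel" and the modifier is "lagoon".
So the structure is [[garden [meadow [lagoon eel]]] herder].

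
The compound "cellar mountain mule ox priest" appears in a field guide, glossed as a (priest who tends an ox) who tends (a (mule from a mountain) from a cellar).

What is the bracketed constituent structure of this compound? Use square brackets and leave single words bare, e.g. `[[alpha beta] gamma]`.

Overall it is a kind of priest (specifically "ox priest"); the modifier is "cellar mountain mule".
"cellar mountain mule" → head "mule" (specifically "mountain mule"), modifier "cellar".
"mountain mule" → head "mule", modifier "mountain".
"ox priest" → head "priest", modifier "ox".
So the structure is [[cellar [mountain mule]] [ox priest]].

[[cellar [mountain mule]] [ox priest]]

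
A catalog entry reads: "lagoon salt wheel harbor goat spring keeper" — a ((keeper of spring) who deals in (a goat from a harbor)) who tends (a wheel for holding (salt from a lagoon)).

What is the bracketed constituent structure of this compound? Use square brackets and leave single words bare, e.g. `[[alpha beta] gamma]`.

[[[lagoon salt] wheel] [[harbor goat] [spring keeper]]]

Whole compound: head "keeper" (specifically "harbor goat spring keeper"), modifier "lagoon salt wheel".
"lagoon salt wheel" → head "wheel", modifier "lagoon salt".
"lagoon salt" → head "salt", modifier "lagoon".
"harbor goat spring keeper" → head "keeper" (specifically "spring keeper"), modifier "harbor goat".
"harbor goat" → head "goat", modifier "harbor".
"spring keeper" → head "keeper", modifier "spring".
Putting it together: [[[lagoon salt] wheel] [[harbor goat] [spring keeper]]].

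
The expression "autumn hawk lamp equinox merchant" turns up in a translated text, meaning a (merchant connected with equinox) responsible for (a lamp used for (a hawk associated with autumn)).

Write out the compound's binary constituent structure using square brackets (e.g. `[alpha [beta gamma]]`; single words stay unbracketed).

[[[autumn hawk] lamp] [equinox merchant]]

The outermost head in the paraphrase is "merchant" (specifically "equinox merchant"), modified by "autumn hawk lamp".
"autumn hawk lamp" → head "lamp", modifier "autumn hawk".
"autumn hawk" → head "hawk", modifier "autumn".
"equinox merchant" → head "merchant", modifier "equinox".
Putting it together: [[[autumn hawk] lamp] [equinox merchant]].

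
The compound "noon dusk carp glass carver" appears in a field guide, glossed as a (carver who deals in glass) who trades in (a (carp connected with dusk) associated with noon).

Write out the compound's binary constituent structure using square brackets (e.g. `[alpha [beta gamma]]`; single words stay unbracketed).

The outermost head in the paraphrase is "carver" (specifically "glass carver"), modified by "noon dusk carp".
Within "noon dusk carp", the head is "carp" (specifically "dusk carp") and the modifier is "noon".
Within "dusk carp", the head is "carp" and the modifier is "dusk".
Within "glass carver", the head is "carver" and the modifier is "glass".
Assembled: [[noon [dusk carp]] [glass carver]].

[[noon [dusk carp]] [glass carver]]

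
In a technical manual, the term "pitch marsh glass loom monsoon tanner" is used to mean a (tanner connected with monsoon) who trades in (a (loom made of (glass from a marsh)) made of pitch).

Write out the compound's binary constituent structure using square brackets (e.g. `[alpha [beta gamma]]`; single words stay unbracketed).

[[pitch [[marsh glass] loom]] [monsoon tanner]]

The outermost head in the paraphrase is "tanner" (specifically "monsoon tanner"), modified by "pitch marsh glass loom".
"pitch marsh glass loom" → head "loom" (specifically "marsh glass loom"), modifier "pitch".
"marsh glass loom" → head "loom", modifier "marsh glass".
"marsh glass" → head "glass", modifier "marsh".
"monsoon tanner" → head "tanner", modifier "monsoon".
Assembled: [[pitch [[marsh glass] loom]] [monsoon tanner]].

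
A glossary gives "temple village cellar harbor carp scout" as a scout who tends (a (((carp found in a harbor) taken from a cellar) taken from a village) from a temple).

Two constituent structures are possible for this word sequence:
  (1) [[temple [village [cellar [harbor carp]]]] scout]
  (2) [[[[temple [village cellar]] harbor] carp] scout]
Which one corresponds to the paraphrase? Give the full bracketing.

[[temple [village [cellar [harbor carp]]]] scout]

The paraphrase's head is the "scout" part ("scout"); its modifier is "temple village cellar harbor carp".
That top-level split, carried through the inner groups, gives [[temple [village [cellar [harbor carp]]]] scout].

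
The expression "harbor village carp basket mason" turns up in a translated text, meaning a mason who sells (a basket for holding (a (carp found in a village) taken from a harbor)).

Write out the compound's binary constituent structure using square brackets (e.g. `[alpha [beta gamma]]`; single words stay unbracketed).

[[[harbor [village carp]] basket] mason]

Overall it is a kind of mason; the modifier is "harbor village carp basket".
Within "harbor village carp basket", the head is "basket" and the modifier is "harbor village carp".
Within "harbor village carp", the head is "carp" (specifically "village carp") and the modifier is "harbor".
Within "village carp", the head is "carp" and the modifier is "village".
So the structure is [[[harbor [village carp]] basket] mason].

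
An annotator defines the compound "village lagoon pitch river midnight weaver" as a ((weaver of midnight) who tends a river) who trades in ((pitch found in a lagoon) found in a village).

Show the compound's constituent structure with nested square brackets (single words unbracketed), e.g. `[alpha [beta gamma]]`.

At the top level: head "weaver" (specifically "river midnight weaver"); modifier "village lagoon pitch".
"village lagoon pitch" → head "pitch" (specifically "lagoon pitch"), modifier "village".
"lagoon pitch" → head "pitch", modifier "lagoon".
"river midnight weaver" → head "weaver" (specifically "midnight weaver"), modifier "river".
"midnight weaver" → head "weaver", modifier "midnight".
So the structure is [[village [lagoon pitch]] [river [midnight weaver]]].

[[village [lagoon pitch]] [river [midnight weaver]]]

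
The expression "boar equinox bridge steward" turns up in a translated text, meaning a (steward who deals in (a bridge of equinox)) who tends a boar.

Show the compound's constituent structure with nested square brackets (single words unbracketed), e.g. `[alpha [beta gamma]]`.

[boar [[equinox bridge] steward]]

Whole compound: head "steward" (specifically "equinox bridge steward"), modifier "boar".
Inside "equinox bridge steward": head "steward", modifier "equinox bridge".
Inside "equinox bridge": head "bridge", modifier "equinox".
So the structure is [boar [[equinox bridge] steward]].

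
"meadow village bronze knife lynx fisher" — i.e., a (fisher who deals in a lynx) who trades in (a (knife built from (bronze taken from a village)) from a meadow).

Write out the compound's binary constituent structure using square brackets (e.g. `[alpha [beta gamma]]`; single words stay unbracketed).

The outermost head in the paraphrase is "fisher" (specifically "lynx fisher"), modified by "meadow village bronze knife".
Inside "meadow village bronze knife": head "knife" (specifically "village bronze knife"), modifier "meadow".
Inside "village bronze knife": head "knife", modifier "village bronze".
Inside "village bronze": head "bronze", modifier "village".
Inside "lynx fisher": head "fisher", modifier "lynx".
Putting it together: [[meadow [[village bronze] knife]] [lynx fisher]].

[[meadow [[village bronze] knife]] [lynx fisher]]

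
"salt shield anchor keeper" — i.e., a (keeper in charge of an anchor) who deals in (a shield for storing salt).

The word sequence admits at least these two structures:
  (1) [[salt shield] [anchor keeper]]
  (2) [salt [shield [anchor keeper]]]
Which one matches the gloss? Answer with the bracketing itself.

[[salt shield] [anchor keeper]]

The paraphrase's head is the "keeper" part ("anchor keeper"); its modifier is "salt shield".
That top-level split, carried through the inner groups, gives [[salt shield] [anchor keeper]].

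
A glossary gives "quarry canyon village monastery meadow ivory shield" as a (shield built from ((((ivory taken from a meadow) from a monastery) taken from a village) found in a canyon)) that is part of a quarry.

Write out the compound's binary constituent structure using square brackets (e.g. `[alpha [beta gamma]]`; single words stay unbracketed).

[quarry [[canyon [village [monastery [meadow ivory]]]] shield]]

Whole compound: head "shield" (specifically "canyon village monastery meadow ivory shield"), modifier "quarry".
"canyon village monastery meadow ivory shield" → head "shield", modifier "canyon village monastery meadow ivory".
"canyon village monastery meadow ivory" → head "ivory" (specifically "village monastery meadow ivory"), modifier "canyon".
"village monastery meadow ivory" → head "ivory" (specifically "monastery meadow ivory"), modifier "village".
"monastery meadow ivory" → head "ivory" (specifically "meadow ivory"), modifier "monastery".
"meadow ivory" → head "ivory", modifier "meadow".
Assembled: [quarry [[canyon [village [monastery [meadow ivory]]]] shield]].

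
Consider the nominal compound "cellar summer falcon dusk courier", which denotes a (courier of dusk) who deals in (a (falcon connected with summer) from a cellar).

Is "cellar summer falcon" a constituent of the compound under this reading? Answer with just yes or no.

The paraphrase groups the words so that "cellar summer falcon" is one unit: it corresponds to a single parenthesized sub-phrase.
The full structure is [[cellar [summer falcon]] [dusk courier]], in which [cellar summer falcon] is a constituent.

yes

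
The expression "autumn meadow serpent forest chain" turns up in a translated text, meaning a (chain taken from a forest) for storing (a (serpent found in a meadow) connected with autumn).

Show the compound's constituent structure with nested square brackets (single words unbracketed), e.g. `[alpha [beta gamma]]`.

At the top level: head "chain" (specifically "forest chain"); modifier "autumn meadow serpent".
Inside "autumn meadow serpent": head "serpent" (specifically "meadow serpent"), modifier "autumn".
Inside "meadow serpent": head "serpent", modifier "meadow".
Inside "forest chain": head "chain", modifier "forest".
So the structure is [[autumn [meadow serpent]] [forest chain]].

[[autumn [meadow serpent]] [forest chain]]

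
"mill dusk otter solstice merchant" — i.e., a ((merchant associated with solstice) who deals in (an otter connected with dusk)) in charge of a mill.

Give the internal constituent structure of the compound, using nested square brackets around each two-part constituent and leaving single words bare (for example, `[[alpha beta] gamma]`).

Whole compound: head "merchant" (specifically "dusk otter solstice merchant"), modifier "mill".
Within "dusk otter solstice merchant", the head is "merchant" (specifically "solstice merchant") and the modifier is "dusk otter".
Within "dusk otter", the head is "otter" and the modifier is "dusk".
Within "solstice merchant", the head is "merchant" and the modifier is "solstice".
Assembled: [mill [[dusk otter] [solstice merchant]]].

[mill [[dusk otter] [solstice merchant]]]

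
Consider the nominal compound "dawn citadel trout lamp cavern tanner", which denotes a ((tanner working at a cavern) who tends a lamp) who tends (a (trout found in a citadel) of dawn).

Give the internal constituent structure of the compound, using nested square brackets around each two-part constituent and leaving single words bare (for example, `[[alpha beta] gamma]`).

[[dawn [citadel trout]] [lamp [cavern tanner]]]

Overall it is a kind of tanner (specifically "lamp cavern tanner"); the modifier is "dawn citadel trout".
Inside "dawn citadel trout": head "trout" (specifically "citadel trout"), modifier "dawn".
Inside "citadel trout": head "trout", modifier "citadel".
Inside "lamp cavern tanner": head "tanner" (specifically "cavern tanner"), modifier "lamp".
Inside "cavern tanner": head "tanner", modifier "cavern".
Assembled: [[dawn [citadel trout]] [lamp [cavern tanner]]].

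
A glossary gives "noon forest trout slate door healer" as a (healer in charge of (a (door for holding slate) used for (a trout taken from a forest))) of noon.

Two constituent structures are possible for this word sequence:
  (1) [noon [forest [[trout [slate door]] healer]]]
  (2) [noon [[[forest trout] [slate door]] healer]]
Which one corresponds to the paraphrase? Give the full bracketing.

[noon [[[forest trout] [slate door]] healer]]

The paraphrase's head is the "healer" part ("forest trout slate door healer"); its modifier is "noon".
That top-level split, carried through the inner groups, gives [noon [[[forest trout] [slate door]] healer]].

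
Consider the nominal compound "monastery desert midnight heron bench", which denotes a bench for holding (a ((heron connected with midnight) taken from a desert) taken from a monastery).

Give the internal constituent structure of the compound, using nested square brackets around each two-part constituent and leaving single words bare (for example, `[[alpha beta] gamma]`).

Whole compound: head "bench", modifier "monastery desert midnight heron".
"monastery desert midnight heron" → head "heron" (specifically "desert midnight heron"), modifier "monastery".
"desert midnight heron" → head "heron" (specifically "midnight heron"), modifier "desert".
"midnight heron" → head "heron", modifier "midnight".
Putting it together: [[monastery [desert [midnight heron]]] bench].

[[monastery [desert [midnight heron]]] bench]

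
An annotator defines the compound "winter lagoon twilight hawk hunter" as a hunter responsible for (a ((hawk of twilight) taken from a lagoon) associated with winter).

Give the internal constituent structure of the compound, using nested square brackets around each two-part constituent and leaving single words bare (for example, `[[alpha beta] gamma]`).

[[winter [lagoon [twilight hawk]]] hunter]

Whole compound: head "hunter", modifier "winter lagoon twilight hawk".
Inside "winter lagoon twilight hawk": head "hawk" (specifically "lagoon twilight hawk"), modifier "winter".
Inside "lagoon twilight hawk": head "hawk" (specifically "twilight hawk"), modifier "lagoon".
Inside "twilight hawk": head "hawk", modifier "twilight".
Assembled: [[winter [lagoon [twilight hawk]]] hunter].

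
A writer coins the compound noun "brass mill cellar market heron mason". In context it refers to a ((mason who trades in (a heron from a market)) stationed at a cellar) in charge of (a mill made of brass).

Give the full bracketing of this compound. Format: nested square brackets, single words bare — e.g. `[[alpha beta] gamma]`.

[[brass mill] [cellar [[market heron] mason]]]

At the top level: head "mason" (specifically "cellar market heron mason"); modifier "brass mill".
"brass mill" → head "mill", modifier "brass".
"cellar market heron mason" → head "mason" (specifically "market heron mason"), modifier "cellar".
"market heron mason" → head "mason", modifier "market heron".
"market heron" → head "heron", modifier "market".
So the structure is [[brass mill] [cellar [[market heron] mason]]].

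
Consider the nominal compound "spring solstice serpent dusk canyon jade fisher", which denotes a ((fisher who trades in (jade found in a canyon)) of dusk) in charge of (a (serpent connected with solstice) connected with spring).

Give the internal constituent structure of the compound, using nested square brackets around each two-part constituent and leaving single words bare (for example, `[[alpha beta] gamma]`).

[[spring [solstice serpent]] [dusk [[canyon jade] fisher]]]

Overall it is a kind of fisher (specifically "dusk canyon jade fisher"); the modifier is "spring solstice serpent".
"spring solstice serpent" → head "serpent" (specifically "solstice serpent"), modifier "spring".
"solstice serpent" → head "serpent", modifier "solstice".
"dusk canyon jade fisher" → head "fisher" (specifically "canyon jade fisher"), modifier "dusk".
"canyon jade fisher" → head "fisher", modifier "canyon jade".
"canyon jade" → head "jade", modifier "canyon".
So the structure is [[spring [solstice serpent]] [dusk [[canyon jade] fisher]]].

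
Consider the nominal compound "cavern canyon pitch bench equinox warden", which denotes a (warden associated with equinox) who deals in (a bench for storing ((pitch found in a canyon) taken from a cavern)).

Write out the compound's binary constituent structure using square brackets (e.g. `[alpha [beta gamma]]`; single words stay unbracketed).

At the top level: head "warden" (specifically "equinox warden"); modifier "cavern canyon pitch bench".
Within "cavern canyon pitch bench", the head is "bench" and the modifier is "cavern canyon pitch".
Within "cavern canyon pitch", the head is "pitch" (specifically "canyon pitch") and the modifier is "cavern".
Within "canyon pitch", the head is "pitch" and the modifier is "canyon".
Within "equinox warden", the head is "warden" and the modifier is "equinox".
So the structure is [[[cavern [canyon pitch]] bench] [equinox warden]].

[[[cavern [canyon pitch]] bench] [equinox warden]]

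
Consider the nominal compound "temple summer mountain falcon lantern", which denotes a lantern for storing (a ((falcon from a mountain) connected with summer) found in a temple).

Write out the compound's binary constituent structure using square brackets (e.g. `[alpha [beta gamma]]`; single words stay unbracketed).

Whole compound: head "lantern", modifier "temple summer mountain falcon".
Within "temple summer mountain falcon", the head is "falcon" (specifically "summer mountain falcon") and the modifier is "temple".
Within "summer mountain falcon", the head is "falcon" (specifically "mountain falcon") and the modifier is "summer".
Within "mountain falcon", the head is "falcon" and the modifier is "mountain".
Assembled: [[temple [summer [mountain falcon]]] lantern].

[[temple [summer [mountain falcon]]] lantern]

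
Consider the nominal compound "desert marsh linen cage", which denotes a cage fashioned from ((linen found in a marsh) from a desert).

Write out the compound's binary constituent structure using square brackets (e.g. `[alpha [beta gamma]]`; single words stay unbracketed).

The outermost head in the paraphrase is "cage", modified by "desert marsh linen".
Inside "desert marsh linen": head "linen" (specifically "marsh linen"), modifier "desert".
Inside "marsh linen": head "linen", modifier "marsh".
Assembled: [[desert [marsh linen]] cage].

[[desert [marsh linen]] cage]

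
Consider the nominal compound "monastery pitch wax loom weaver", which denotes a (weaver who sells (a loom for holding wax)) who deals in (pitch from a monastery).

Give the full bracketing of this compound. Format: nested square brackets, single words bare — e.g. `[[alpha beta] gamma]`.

At the top level: head "weaver" (specifically "wax loom weaver"); modifier "monastery pitch".
Within "monastery pitch", the head is "pitch" and the modifier is "monastery".
Within "wax loom weaver", the head is "weaver" and the modifier is "wax loom".
Within "wax loom", the head is "loom" and the modifier is "wax".
Assembled: [[monastery pitch] [[wax loom] weaver]].

[[monastery pitch] [[wax loom] weaver]]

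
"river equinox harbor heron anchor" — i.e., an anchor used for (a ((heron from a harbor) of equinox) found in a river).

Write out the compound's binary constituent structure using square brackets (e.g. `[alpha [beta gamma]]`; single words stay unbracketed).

[[river [equinox [harbor heron]]] anchor]

The outermost head in the paraphrase is "anchor", modified by "river equinox harbor heron".
Within "river equinox harbor heron", the head is "heron" (specifically "equinox harbor heron") and the modifier is "river".
Within "equinox harbor heron", the head is "heron" (specifically "harbor heron") and the modifier is "equinox".
Within "harbor heron", the head is "heron" and the modifier is "harbor".
Putting it together: [[river [equinox [harbor heron]]] anchor].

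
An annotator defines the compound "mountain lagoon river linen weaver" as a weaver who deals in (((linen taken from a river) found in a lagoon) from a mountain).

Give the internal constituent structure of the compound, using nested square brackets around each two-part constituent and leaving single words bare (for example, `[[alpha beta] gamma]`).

At the top level: head "weaver"; modifier "mountain lagoon river linen".
"mountain lagoon river linen" → head "linen" (specifically "lagoon river linen"), modifier "mountain".
"lagoon river linen" → head "linen" (specifically "river linen"), modifier "lagoon".
"river linen" → head "linen", modifier "river".
So the structure is [[mountain [lagoon [river linen]]] weaver].

[[mountain [lagoon [river linen]]] weaver]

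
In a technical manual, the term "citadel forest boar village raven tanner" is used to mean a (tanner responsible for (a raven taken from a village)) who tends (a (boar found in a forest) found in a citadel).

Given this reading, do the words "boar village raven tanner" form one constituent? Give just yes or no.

no

The top-level split is [citadel forest boar] [village raven tanner]; the full structure is [[citadel [forest boar]] [[village raven] tanner]].
"boar village raven tanner" straddles a constituent boundary, so it is not a single unit.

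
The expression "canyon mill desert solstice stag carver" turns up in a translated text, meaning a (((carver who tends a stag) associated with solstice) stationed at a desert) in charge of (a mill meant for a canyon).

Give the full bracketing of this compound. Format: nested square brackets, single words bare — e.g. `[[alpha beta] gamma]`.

[[canyon mill] [desert [solstice [stag carver]]]]

The outermost head in the paraphrase is "carver" (specifically "desert solstice stag carver"), modified by "canyon mill".
Within "canyon mill", the head is "mill" and the modifier is "canyon".
Within "desert solstice stag carver", the head is "carver" (specifically "solstice stag carver") and the modifier is "desert".
Within "solstice stag carver", the head is "carver" (specifically "stag carver") and the modifier is "solstice".
Within "stag carver", the head is "carver" and the modifier is "stag".
Putting it together: [[canyon mill] [desert [solstice [stag carver]]]].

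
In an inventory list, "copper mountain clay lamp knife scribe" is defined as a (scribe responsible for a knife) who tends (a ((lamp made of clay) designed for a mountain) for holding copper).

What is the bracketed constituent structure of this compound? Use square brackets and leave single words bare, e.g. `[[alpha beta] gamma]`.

The outermost head in the paraphrase is "scribe" (specifically "knife scribe"), modified by "copper mountain clay lamp".
"copper mountain clay lamp" → head "lamp" (specifically "mountain clay lamp"), modifier "copper".
"mountain clay lamp" → head "lamp" (specifically "clay lamp"), modifier "mountain".
"clay lamp" → head "lamp", modifier "clay".
"knife scribe" → head "scribe", modifier "knife".
Assembled: [[copper [mountain [clay lamp]]] [knife scribe]].

[[copper [mountain [clay lamp]]] [knife scribe]]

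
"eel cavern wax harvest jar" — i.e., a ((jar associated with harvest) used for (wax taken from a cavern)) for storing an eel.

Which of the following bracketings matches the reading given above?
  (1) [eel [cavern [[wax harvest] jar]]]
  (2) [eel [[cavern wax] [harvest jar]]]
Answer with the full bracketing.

[eel [[cavern wax] [harvest jar]]]

The paraphrase's head is the "jar" part ("cavern wax harvest jar"); its modifier is "eel".
That top-level split, carried through the inner groups, gives [eel [[cavern wax] [harvest jar]]].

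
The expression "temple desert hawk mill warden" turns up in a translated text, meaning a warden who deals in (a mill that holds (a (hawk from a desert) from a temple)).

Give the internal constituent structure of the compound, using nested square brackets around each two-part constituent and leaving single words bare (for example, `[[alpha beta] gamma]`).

Overall it is a kind of warden; the modifier is "temple desert hawk mill".
Within "temple desert hawk mill", the head is "mill" and the modifier is "temple desert hawk".
Within "temple desert hawk", the head is "hawk" (specifically "desert hawk") and the modifier is "temple".
Within "desert hawk", the head is "hawk" and the modifier is "desert".
Assembled: [[[temple [desert hawk]] mill] warden].

[[[temple [desert hawk]] mill] warden]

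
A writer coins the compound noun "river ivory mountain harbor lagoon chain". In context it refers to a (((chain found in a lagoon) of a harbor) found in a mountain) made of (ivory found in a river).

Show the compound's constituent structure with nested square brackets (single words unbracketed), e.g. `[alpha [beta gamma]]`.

[[river ivory] [mountain [harbor [lagoon chain]]]]

At the top level: head "chain" (specifically "mountain harbor lagoon chain"); modifier "river ivory".
"river ivory" → head "ivory", modifier "river".
"mountain harbor lagoon chain" → head "chain" (specifically "harbor lagoon chain"), modifier "mountain".
"harbor lagoon chain" → head "chain" (specifically "lagoon chain"), modifier "harbor".
"lagoon chain" → head "chain", modifier "lagoon".
So the structure is [[river ivory] [mountain [harbor [lagoon chain]]]].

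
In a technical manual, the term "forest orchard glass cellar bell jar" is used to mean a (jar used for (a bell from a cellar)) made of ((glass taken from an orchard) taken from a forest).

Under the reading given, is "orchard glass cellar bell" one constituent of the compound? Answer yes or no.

no

The top-level split is [forest orchard glass] [cellar bell jar]; the full structure is [[forest [orchard glass]] [[cellar bell] jar]].
"orchard glass cellar bell" straddles a constituent boundary, so it is not a single unit.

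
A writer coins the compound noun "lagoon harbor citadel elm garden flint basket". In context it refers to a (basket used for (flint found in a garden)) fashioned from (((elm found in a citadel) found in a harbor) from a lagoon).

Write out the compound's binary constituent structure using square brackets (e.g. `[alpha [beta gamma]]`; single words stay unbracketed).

Whole compound: head "basket" (specifically "garden flint basket"), modifier "lagoon harbor citadel elm".
"lagoon harbor citadel elm" → head "elm" (specifically "harbor citadel elm"), modifier "lagoon".
"harbor citadel elm" → head "elm" (specifically "citadel elm"), modifier "harbor".
"citadel elm" → head "elm", modifier "citadel".
"garden flint basket" → head "basket", modifier "garden flint".
"garden flint" → head "flint", modifier "garden".
So the structure is [[lagoon [harbor [citadel elm]]] [[garden flint] basket]].

[[lagoon [harbor [citadel elm]]] [[garden flint] basket]]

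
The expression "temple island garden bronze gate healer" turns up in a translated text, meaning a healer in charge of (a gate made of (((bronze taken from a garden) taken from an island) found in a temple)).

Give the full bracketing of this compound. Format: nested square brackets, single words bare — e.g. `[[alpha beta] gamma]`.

At the top level: head "healer"; modifier "temple island garden bronze gate".
Within "temple island garden bronze gate", the head is "gate" and the modifier is "temple island garden bronze".
Within "temple island garden bronze", the head is "bronze" (specifically "island garden bronze") and the modifier is "temple".
Within "island garden bronze", the head is "bronze" (specifically "garden bronze") and the modifier is "island".
Within "garden bronze", the head is "bronze" and the modifier is "garden".
So the structure is [[[temple [island [garden bronze]]] gate] healer].

[[[temple [island [garden bronze]]] gate] healer]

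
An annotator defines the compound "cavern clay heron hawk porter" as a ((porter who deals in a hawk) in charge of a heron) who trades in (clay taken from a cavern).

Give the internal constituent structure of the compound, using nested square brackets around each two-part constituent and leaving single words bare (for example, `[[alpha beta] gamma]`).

Overall it is a kind of porter (specifically "heron hawk porter"); the modifier is "cavern clay".
Inside "cavern clay": head "clay", modifier "cavern".
Inside "heron hawk porter": head "porter" (specifically "hawk porter"), modifier "heron".
Inside "hawk porter": head "porter", modifier "hawk".
Assembled: [[cavern clay] [heron [hawk porter]]].

[[cavern clay] [heron [hawk porter]]]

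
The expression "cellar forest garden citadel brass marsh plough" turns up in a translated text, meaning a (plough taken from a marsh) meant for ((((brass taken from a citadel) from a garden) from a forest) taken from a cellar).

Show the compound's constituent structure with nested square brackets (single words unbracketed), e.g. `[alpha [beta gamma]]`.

Overall it is a kind of plough (specifically "marsh plough"); the modifier is "cellar forest garden citadel brass".
"cellar forest garden citadel brass" → head "brass" (specifically "forest garden citadel brass"), modifier "cellar".
"forest garden citadel brass" → head "brass" (specifically "garden citadel brass"), modifier "forest".
"garden citadel brass" → head "brass" (specifically "citadel brass"), modifier "garden".
"citadel brass" → head "brass", modifier "citadel".
"marsh plough" → head "plough", modifier "marsh".
So the structure is [[cellar [forest [garden [citadel brass]]]] [marsh plough]].

[[cellar [forest [garden [citadel brass]]]] [marsh plough]]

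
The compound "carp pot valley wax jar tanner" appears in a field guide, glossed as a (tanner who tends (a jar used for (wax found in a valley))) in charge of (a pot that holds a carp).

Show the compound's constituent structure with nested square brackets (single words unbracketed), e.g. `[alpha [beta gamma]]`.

Overall it is a kind of tanner (specifically "valley wax jar tanner"); the modifier is "carp pot".
"carp pot" → head "pot", modifier "carp".
"valley wax jar tanner" → head "tanner", modifier "valley wax jar".
"valley wax jar" → head "jar", modifier "valley wax".
"valley wax" → head "wax", modifier "valley".
So the structure is [[carp pot] [[[valley wax] jar] tanner]].

[[carp pot] [[[valley wax] jar] tanner]]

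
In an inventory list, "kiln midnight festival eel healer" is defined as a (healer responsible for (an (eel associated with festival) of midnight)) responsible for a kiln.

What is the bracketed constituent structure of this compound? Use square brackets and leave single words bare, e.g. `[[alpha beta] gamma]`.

[kiln [[midnight [festival eel]] healer]]

At the top level: head "healer" (specifically "midnight festival eel healer"); modifier "kiln".
Inside "midnight festival eel healer": head "healer", modifier "midnight festival eel".
Inside "midnight festival eel": head "eel" (specifically "festival eel"), modifier "midnight".
Inside "festival eel": head "eel", modifier "festival".
Assembled: [kiln [[midnight [festival eel]] healer]].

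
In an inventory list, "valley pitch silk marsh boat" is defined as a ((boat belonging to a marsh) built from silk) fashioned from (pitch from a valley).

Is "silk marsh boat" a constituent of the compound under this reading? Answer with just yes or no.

The paraphrase groups the words so that "silk marsh boat" is one unit: it corresponds to a single parenthesized sub-phrase.
The full structure is [[valley pitch] [silk [marsh boat]]], in which [silk marsh boat] is a constituent.

yes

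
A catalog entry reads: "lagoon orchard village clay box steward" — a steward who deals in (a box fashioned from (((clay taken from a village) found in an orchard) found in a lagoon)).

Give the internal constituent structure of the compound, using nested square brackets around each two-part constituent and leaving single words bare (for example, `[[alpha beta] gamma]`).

[[[lagoon [orchard [village clay]]] box] steward]

At the top level: head "steward"; modifier "lagoon orchard village clay box".
Inside "lagoon orchard village clay box": head "box", modifier "lagoon orchard village clay".
Inside "lagoon orchard village clay": head "clay" (specifically "orchard village clay"), modifier "lagoon".
Inside "orchard village clay": head "clay" (specifically "village clay"), modifier "orchard".
Inside "village clay": head "clay", modifier "village".
So the structure is [[[lagoon [orchard [village clay]]] box] steward].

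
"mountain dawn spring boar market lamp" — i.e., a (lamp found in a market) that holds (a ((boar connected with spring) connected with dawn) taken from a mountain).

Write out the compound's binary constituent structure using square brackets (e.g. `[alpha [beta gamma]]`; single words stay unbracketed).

[[mountain [dawn [spring boar]]] [market lamp]]

At the top level: head "lamp" (specifically "market lamp"); modifier "mountain dawn spring boar".
Inside "mountain dawn spring boar": head "boar" (specifically "dawn spring boar"), modifier "mountain".
Inside "dawn spring boar": head "boar" (specifically "spring boar"), modifier "dawn".
Inside "spring boar": head "boar", modifier "spring".
Inside "market lamp": head "lamp", modifier "market".
So the structure is [[mountain [dawn [spring boar]]] [market lamp]].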